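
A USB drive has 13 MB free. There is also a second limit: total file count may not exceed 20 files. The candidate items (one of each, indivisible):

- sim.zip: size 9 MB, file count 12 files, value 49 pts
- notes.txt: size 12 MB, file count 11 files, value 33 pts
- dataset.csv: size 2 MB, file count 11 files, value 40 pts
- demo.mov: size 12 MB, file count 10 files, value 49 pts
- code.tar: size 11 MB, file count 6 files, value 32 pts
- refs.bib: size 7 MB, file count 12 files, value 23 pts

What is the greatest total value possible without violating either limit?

72 pts

Feasible sets respecting both limits:
- dataset.csv+code.tar: size 13, file count 17, value 72
- sim.zip: size 9, file count 12, value 49
- demo.mov: size 12, file count 10, value 49
- dataset.csv: size 2, file count 11, value 40
Best: 72 pts.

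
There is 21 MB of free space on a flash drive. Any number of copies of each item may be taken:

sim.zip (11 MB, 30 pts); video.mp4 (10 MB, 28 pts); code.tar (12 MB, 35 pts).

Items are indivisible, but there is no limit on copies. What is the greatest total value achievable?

Best value-per-unit is code.tar at 35/12; filling with it alone gives 1×35 = 35.
Optimal mix: 1×sim.zip + 1×video.mp4 → size 21, value 58.

58 pts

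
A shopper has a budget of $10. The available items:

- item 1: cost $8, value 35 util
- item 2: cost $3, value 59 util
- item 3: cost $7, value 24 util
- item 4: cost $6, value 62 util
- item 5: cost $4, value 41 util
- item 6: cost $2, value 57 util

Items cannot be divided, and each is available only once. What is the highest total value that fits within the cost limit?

157 util

This is a 0/1 knapsack; check combinations near the capacity.
- item 2+item 5+item 6: cost 3+4+2=9, value 59+41+57=157
- item 2+item 4: cost 3+6=9, value 59+62=121
- item 4+item 6: cost 6+2=8, value 62+57=119
- item 2+item 6: cost 3+2=5, value 59+57=116
- item 4+item 5: cost 6+4=10, value 62+41=103
Best: 157 util.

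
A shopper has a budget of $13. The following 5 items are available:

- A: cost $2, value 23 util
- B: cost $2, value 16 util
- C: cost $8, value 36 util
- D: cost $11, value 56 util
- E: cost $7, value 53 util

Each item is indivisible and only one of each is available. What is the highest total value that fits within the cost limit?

92 util

This is a 0/1 knapsack; check combinations near the capacity.
- A+B+E: cost 2+2+7=11, value 23+16+53=92
- A+D: cost 2+11=13, value 23+56=79
- A+E: cost 2+7=9, value 23+53=76
Best: 92 util.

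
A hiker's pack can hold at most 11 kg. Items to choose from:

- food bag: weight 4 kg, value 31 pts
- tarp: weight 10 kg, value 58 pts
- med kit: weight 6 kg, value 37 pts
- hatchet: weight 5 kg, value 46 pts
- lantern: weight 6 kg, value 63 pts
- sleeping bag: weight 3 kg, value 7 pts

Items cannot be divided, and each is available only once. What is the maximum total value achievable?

Check high-value combinations within 11 kg:
- hatchet+lantern: weight 5+6=11, value 46+63=109
- food bag+lantern: weight 4+6=10, value 31+63=94
- med kit+hatchet: weight 6+5=11, value 37+46=83
- food bag+hatchet: weight 4+5=9, value 31+46=77
- lantern+sleeping bag: weight 6+3=9, value 63+7=70
Best: 109 pts.

109 pts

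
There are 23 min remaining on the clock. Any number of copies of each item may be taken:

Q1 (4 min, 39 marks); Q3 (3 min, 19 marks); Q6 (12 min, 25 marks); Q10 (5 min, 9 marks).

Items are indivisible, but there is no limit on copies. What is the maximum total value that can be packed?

Best value-per-unit is Q1 at 39/4; filling with it alone gives 5×39 = 195.
Optimal mix: 5×Q1 + 1×Q3 → time 23, value 214.

214 marks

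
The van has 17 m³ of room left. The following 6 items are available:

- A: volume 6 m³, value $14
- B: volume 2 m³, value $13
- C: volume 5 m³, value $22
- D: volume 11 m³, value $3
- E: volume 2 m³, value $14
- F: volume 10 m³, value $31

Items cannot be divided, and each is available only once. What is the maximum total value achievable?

This is a 0/1 knapsack; check combinations near the capacity.
- C+E+F: volume 5+2+10=17, value 22+14+31=67
- B+C+F: volume 2+5+10=17, value 13+22+31=66
- A+B+C+E: volume 6+2+5+2=15, value 14+13+22+14=63
- B+E+F: volume 2+2+10=14, value 13+14+31=58
Best: $67.

$67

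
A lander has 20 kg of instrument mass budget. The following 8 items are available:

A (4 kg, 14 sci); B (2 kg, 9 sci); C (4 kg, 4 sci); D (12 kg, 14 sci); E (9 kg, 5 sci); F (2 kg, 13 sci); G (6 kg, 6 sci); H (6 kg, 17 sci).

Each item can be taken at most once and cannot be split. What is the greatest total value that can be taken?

Check high-value combinations within 20 kg:
- A+B+F+G+H: mass 4+2+2+6+6=20, value 14+9+13+6+17=59
- A+B+C+F+H: mass 4+2+4+2+6=18, value 14+9+4+13+17=57
- A+B+F+H: mass 4+2+2+6=14, value 14+9+13+17=53
- A+F+G+H: mass 4+2+6+6=18, value 14+13+6+17=50
Best: 59 sci.

59 sci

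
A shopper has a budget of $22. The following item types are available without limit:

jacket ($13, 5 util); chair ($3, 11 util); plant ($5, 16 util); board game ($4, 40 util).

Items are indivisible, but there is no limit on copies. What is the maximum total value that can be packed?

200 util

Best value-per-unit is board game at 40/4, and filling with it alone uses cost 5×4=20. No mix of the others beats 5×40 = 200.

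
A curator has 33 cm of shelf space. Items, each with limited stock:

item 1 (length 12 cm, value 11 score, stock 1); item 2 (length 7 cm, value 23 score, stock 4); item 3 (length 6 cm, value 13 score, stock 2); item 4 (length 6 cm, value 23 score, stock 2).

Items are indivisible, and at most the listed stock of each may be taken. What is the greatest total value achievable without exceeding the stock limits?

115 score

Top feasible selections:
- 3×item 2 + 2×item 4: length 33, value 115
- 2×item 2 + 1×item 3 + 2×item 4: length 32, value 105
Best: 115 score.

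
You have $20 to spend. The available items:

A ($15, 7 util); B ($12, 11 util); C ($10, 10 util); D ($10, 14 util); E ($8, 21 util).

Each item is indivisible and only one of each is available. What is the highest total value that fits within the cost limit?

35 util

Check high-value combinations within $20:
- D+E: cost 10+8=18, value 14+21=35
- B+E: cost 12+8=20, value 11+21=32
- C+E: cost 10+8=18, value 10+21=31
- C+D: cost 10+10=20, value 10+14=24
Best: 35 util.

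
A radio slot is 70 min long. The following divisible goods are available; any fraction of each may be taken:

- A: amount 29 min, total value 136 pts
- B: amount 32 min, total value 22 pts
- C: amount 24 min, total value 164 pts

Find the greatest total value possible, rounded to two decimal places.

Take in order of value per unit:
- C (164/24 per unit): all 24 → value 164, running total 164.00
- A (136/29 per unit): all 29 → value 136, running total 300.00
- B (22/32 per unit): 17 of 32 → value 17×22/32 = 11.6875, running total 311.69
Total 311.69.

311.69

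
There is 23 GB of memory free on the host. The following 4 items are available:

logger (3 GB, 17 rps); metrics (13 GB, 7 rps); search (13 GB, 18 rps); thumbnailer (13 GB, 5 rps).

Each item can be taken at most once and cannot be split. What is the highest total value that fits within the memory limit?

Check high-value combinations within 23 GB:
- logger+search: memory 3+13=16, value 17+18=35
- logger+metrics: memory 3+13=16, value 17+7=24
- logger+thumbnailer: memory 3+13=16, value 17+5=22
- search: memory 13, value 18
Best: 35 rps.

35 rps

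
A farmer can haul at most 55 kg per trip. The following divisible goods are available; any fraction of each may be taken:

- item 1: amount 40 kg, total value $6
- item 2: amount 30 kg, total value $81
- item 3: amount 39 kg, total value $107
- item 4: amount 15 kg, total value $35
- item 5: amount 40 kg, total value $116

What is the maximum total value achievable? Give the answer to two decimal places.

157.15

Take in order of value per unit:
- item 5 (116/40 per unit): all 40 → value 116, running total 116.00
- item 3 (107/39 per unit): 15 of 39 → value 15×107/39 = 41.1538, running total 157.15
Total 157.15.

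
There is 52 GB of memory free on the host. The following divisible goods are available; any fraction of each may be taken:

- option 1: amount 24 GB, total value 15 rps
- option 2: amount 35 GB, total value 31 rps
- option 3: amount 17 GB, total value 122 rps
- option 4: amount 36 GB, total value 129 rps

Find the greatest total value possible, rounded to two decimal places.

Take in order of value per unit:
- option 3 (122/17 per unit): all 17 → value 122, running total 122.00
- option 4 (129/36 per unit): 35 of 36 → value 35×129/36 = 125.4167, running total 247.42
Total 247.42.

247.42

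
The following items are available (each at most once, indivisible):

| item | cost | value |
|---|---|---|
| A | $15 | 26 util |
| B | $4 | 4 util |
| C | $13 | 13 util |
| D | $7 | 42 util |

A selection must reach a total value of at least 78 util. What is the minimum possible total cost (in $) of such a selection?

35

Subsets with value ≥ 78, sorted by total cost:
- A+C+D: cost 35, value 81
- A+B+C+D: cost 39, value 85
Minimum cost: 35 $.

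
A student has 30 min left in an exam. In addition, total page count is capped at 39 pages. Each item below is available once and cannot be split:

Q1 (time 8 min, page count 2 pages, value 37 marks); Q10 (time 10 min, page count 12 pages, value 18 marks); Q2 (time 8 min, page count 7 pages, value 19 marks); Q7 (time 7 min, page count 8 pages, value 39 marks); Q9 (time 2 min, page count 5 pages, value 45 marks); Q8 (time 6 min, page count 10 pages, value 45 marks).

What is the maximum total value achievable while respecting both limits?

166 marks

Feasible sets respecting both limits:
- Q1+Q7+Q9+Q8: time 23, page count 25, value 166
- Q2+Q7+Q9+Q8: time 23, page count 30, value 148
- Q10+Q7+Q9+Q8: time 25, page count 35, value 147
- Q1+Q2+Q9+Q8: time 24, page count 24, value 146
Best: 166 marks.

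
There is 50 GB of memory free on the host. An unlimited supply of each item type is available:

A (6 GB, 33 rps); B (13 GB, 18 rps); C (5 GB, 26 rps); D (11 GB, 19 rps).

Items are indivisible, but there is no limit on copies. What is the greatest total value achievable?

Best value-per-unit is A at 33/6; filling with it alone gives 8×33 = 264.
Optimal mix: 5×A + 4×C → memory 50, value 269.

269 rps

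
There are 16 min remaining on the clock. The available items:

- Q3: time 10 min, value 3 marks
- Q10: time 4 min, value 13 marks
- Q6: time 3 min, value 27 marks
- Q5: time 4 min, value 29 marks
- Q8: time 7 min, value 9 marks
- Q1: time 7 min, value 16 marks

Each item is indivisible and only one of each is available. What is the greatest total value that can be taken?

72 marks

Check high-value combinations within 16 min:
- Q6+Q5+Q1: time 3+4+7=14, value 27+29+16=72
- Q10+Q6+Q5: time 4+3+4=11, value 13+27+29=69
- Q6+Q5+Q8: time 3+4+7=14, value 27+29+9=65
- Q10+Q5+Q1: time 4+4+7=15, value 13+29+16=58
Best: 72 marks.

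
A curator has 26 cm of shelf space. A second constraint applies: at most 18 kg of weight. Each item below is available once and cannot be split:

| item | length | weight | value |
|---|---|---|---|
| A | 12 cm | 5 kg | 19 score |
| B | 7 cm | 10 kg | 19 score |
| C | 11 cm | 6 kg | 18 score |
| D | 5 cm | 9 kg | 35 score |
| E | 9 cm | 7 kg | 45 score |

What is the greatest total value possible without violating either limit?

Feasible sets respecting both limits:
- D+E: length 14, weight 16, value 80
- A+E: length 21, weight 12, value 64
- B+E: length 16, weight 17, value 64
Best: 80 score.

80 score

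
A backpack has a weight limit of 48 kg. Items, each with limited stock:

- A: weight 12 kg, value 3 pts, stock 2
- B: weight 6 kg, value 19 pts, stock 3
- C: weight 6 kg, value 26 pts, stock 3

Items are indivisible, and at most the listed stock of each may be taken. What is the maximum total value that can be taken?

138 pts

Top feasible selections:
- 1×A + 3×B + 3×C: weight 48, value 138
- 3×B + 3×C: weight 36, value 135
- 1×A + 2×B + 3×C: weight 42, value 119
Best: 138 pts.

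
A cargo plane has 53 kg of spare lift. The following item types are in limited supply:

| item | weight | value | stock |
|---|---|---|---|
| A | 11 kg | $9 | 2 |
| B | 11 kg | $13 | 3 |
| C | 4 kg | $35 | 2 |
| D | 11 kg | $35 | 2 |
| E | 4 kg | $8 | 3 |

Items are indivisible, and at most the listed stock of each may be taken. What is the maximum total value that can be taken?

Best selections within weight 53 and stock limits:
- 1×B + 2×C + 2×D + 3×E: weight 53, value 177
- 1×A + 2×C + 2×D + 3×E: weight 53, value 173
- 1×B + 2×C + 2×D + 2×E: weight 49, value 169
- 2×B + 2×C + 2×D: weight 52, value 166
Best: $177.

$177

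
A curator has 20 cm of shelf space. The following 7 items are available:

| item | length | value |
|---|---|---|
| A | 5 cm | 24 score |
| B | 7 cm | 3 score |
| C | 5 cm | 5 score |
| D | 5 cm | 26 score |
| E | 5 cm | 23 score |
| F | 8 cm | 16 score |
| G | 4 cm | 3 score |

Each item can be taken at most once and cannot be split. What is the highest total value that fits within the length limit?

Check high-value combinations within 20 cm:
- A+C+D+E: length 5+5+5+5=20, value 24+5+26+23=78
- A+D+E+G: length 5+5+5+4=19, value 24+26+23+3=76
- A+D+E: length 5+5+5=15, value 24+26+23=73
Best: 78 score.

78 score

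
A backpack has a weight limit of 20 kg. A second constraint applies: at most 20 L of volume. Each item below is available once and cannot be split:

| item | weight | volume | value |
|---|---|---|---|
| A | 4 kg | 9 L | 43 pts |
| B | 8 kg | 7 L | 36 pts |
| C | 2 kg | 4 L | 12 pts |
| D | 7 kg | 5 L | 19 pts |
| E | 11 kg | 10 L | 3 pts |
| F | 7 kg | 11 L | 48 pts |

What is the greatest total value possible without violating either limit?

Feasible sets respecting both limits:
- A+B+C: weight 14, volume 20, value 91
- A+F: weight 11, volume 20, value 91
- B+F: weight 15, volume 18, value 84
- A+B: weight 12, volume 16, value 79
Best: 91 pts.

91 pts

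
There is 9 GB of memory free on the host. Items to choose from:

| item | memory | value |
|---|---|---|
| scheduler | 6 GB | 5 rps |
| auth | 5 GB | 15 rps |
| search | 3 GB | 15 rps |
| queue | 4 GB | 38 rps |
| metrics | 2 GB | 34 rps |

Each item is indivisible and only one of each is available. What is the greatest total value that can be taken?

87 rps

This is a 0/1 knapsack; check combinations near the capacity.
- search+queue+metrics: memory 3+4+2=9, value 15+38+34=87
- queue+metrics: memory 4+2=6, value 38+34=72
- search+queue: memory 3+4=7, value 15+38=53
Best: 87 rps.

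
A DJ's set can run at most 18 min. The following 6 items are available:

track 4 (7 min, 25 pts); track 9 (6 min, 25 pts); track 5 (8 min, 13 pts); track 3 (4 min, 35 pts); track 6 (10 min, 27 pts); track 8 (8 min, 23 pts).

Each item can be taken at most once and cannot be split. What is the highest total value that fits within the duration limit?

85 pts

Check high-value combinations within 18 min:
- track 4+track 9+track 3: duration 7+6+4=17, value 25+25+35=85
- track 9+track 3+track 8: duration 6+4+8=18, value 25+35+23=83
- track 9+track 5+track 3: duration 6+8+4=18, value 25+13+35=73
- track 3+track 6: duration 4+10=14, value 35+27=62
- track 9+track 3: duration 6+4=10, value 25+35=60
Best: 85 pts.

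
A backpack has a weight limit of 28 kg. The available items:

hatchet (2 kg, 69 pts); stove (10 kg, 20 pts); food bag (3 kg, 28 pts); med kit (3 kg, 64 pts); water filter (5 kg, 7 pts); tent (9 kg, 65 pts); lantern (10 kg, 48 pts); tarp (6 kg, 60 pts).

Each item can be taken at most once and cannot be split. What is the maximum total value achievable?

Check high-value combinations within 28 kg:
- hatchet+food bag+med kit+water filter+tent+tarp: weight 2+3+3+5+9+6=28, value 69+28+64+7+65+60=293
- hatchet+food bag+med kit+tent+tarp: weight 2+3+3+9+6=23, value 69+28+64+65+60=286
- hatchet+food bag+med kit+tent+lantern: weight 2+3+3+9+10=27, value 69+28+64+65+48=274
- hatchet+food bag+med kit+lantern+tarp: weight 2+3+3+10+6=24, value 69+28+64+48+60=269
- hatchet+med kit+water filter+tent+tarp: weight 2+3+5+9+6=25, value 69+64+7+65+60=265
Best: 293 pts.

293 pts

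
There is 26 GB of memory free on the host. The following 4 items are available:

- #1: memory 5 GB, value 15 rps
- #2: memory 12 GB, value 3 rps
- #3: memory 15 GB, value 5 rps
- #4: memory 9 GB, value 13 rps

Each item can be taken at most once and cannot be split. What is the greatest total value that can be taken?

This is a 0/1 knapsack; check combinations near the capacity.
- #1+#2+#4: memory 5+12+9=26, value 15+3+13=31
- #1+#4: memory 5+9=14, value 15+13=28
- #1+#3: memory 5+15=20, value 15+5=20
Best: 31 rps.

31 rps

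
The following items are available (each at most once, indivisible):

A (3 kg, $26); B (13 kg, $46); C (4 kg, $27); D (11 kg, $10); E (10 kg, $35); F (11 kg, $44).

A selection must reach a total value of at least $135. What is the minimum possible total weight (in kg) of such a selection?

Subsets with value ≥ 135, sorted by total weight:
- A+B+C+F: weight 31, value 143
- A+B+E+F: weight 37, value 151
- B+C+E+F: weight 38, value 152
- A+C+D+E+F: weight 39, value 142
Minimum weight: 31 kg.

31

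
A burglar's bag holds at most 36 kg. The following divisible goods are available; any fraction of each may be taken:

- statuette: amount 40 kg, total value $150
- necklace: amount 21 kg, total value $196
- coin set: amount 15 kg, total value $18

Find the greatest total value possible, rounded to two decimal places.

Take in order of value per unit:
- necklace (196/21 per unit): all 21 → value 196, running total 196.00
- statuette (150/40 per unit): 15 of 40 → value 15×150/40 = 56.2500, running total 252.25
Total 252.25.

252.25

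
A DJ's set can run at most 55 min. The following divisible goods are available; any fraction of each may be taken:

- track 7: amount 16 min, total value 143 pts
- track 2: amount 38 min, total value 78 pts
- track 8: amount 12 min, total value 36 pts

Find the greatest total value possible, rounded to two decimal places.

Take in order of value per unit:
- track 7 (143/16 per unit): all 16 → value 143, running total 143.00
- track 8 (36/12 per unit): all 12 → value 36, running total 179.00
- track 2 (78/38 per unit): 27 of 38 → value 27×78/38 = 55.4211, running total 234.42
Total 234.42.

234.42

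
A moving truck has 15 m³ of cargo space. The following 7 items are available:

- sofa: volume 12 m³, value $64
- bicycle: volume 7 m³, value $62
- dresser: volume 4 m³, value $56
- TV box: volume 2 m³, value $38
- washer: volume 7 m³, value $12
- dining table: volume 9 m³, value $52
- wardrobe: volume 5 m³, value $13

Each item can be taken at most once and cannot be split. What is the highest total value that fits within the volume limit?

Check high-value combinations within 15 m³:
- bicycle+dresser+TV box: volume 7+4+2=13, value 62+56+38=156
- dresser+TV box+dining table: volume 4+2+9=15, value 56+38+52=146
- bicycle+dresser: volume 7+4=11, value 62+56=118
- bicycle+TV box+wardrobe: volume 7+2+5=14, value 62+38+13=113
Best: $156.

$156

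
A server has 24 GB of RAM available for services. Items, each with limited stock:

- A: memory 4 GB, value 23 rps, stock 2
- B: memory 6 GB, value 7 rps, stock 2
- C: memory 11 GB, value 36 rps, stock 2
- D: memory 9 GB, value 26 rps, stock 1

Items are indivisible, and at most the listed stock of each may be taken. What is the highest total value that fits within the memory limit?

85 rps

Top feasible selections:
- 1×A + 1×C + 1×D: memory 24, value 85
- 2×A + 1×C: memory 19, value 82
Best: 85 rps.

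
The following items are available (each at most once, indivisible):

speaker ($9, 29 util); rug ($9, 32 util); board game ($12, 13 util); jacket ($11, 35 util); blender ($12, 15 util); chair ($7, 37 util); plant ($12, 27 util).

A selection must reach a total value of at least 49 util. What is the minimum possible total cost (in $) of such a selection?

16

Subsets with value ≥ 49, sorted by total cost:
- rug+chair: cost 16, value 69
- speaker+chair: cost 16, value 66
- jacket+chair: cost 18, value 72
- speaker+rug: cost 18, value 61
Minimum cost: 16 $.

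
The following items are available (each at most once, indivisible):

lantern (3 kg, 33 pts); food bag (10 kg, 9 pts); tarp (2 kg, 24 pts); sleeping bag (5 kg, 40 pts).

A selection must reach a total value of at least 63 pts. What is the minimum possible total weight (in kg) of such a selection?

Subsets with value ≥ 63, sorted by total weight:
- tarp+sleeping bag: weight 7, value 64
- lantern+sleeping bag: weight 8, value 73
Minimum weight: 7 kg.

7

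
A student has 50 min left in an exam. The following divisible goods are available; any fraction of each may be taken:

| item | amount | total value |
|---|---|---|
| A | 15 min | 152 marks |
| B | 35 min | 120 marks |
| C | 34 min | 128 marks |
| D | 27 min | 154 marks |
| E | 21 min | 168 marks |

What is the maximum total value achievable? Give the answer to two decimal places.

Take in order of value per unit:
- A (152/15 per unit): all 15 → value 152, running total 152.00
- E (168/21 per unit): all 21 → value 168, running total 320.00
- D (154/27 per unit): 14 of 27 → value 14×154/27 = 79.8519, running total 399.85
Total 399.85.

399.85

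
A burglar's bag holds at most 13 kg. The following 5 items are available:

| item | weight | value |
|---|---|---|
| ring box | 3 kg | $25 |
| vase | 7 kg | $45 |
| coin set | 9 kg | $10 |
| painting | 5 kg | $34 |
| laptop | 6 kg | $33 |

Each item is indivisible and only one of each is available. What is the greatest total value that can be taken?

$79

Check high-value combinations within 13 kg:
- vase+painting: weight 7+5=12, value 45+34=79
- vase+laptop: weight 7+6=13, value 45+33=78
- ring box+vase: weight 3+7=10, value 25+45=70
- painting+laptop: weight 5+6=11, value 34+33=67
- ring box+painting: weight 3+5=8, value 25+34=59
Best: $79.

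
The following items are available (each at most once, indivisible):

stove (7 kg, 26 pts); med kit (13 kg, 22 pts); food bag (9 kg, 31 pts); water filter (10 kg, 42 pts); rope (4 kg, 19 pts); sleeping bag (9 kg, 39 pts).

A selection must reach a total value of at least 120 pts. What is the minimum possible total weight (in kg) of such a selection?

Subsets with value ≥ 120, sorted by total weight:
- stove+water filter+rope+sleeping bag: weight 30, value 126
- food bag+water filter+rope+sleeping bag: weight 32, value 131
- stove+food bag+water filter+sleeping bag: weight 35, value 138
- med kit+water filter+rope+sleeping bag: weight 36, value 122
Minimum weight: 30 kg.

30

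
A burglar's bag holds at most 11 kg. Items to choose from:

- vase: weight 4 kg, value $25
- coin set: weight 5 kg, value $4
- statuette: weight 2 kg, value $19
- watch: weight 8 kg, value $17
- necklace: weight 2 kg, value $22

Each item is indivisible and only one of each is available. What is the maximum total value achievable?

This is a 0/1 knapsack; check combinations near the capacity.
- vase+statuette+necklace: weight 4+2+2=8, value 25+19+22=66
- vase+coin set+necklace: weight 4+5+2=11, value 25+4+22=51
- vase+coin set+statuette: weight 4+5+2=11, value 25+4+19=48
- vase+necklace: weight 4+2=6, value 25+22=47
- coin set+statuette+necklace: weight 5+2+2=9, value 4+19+22=45
Best: $66.

$66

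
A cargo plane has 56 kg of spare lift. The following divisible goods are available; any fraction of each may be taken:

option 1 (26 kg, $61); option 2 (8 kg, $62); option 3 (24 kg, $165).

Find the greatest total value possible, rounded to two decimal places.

Take in order of value per unit:
- option 2 (62/8 per unit): all 8 → value 62, running total 62.00
- option 3 (165/24 per unit): all 24 → value 165, running total 227.00
- option 1 (61/26 per unit): 24 of 26 → value 24×61/26 = 56.3077, running total 283.31
Total 283.31.

283.31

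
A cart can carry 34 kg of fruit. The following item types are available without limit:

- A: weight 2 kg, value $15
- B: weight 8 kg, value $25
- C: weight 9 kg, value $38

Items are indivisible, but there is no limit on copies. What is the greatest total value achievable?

$255

Best value-per-unit is A at 15/2, and filling with it alone uses weight 17×2=34. No mix of the others beats 17×15 = 255.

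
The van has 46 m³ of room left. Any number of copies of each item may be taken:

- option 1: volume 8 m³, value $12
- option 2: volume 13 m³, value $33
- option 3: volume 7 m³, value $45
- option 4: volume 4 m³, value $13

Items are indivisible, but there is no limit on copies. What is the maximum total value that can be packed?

Best value-per-unit is option 3 at 45/7; filling with it alone gives 6×45 = 270.
Optimal mix: 6×option 3 + 1×option 4 → volume 46, value 283.

$283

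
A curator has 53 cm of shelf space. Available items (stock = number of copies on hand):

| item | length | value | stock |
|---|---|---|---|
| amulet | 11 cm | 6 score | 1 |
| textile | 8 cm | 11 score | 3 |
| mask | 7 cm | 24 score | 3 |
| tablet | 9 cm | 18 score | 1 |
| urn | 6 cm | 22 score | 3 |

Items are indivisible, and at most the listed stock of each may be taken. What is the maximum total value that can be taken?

156 score

Best selections within length 53 and stock limits:
- 3×mask + 1×tablet + 3×urn: length 48, value 156
- 1×textile + 3×mask + 3×urn: length 47, value 149
Best: 156 score.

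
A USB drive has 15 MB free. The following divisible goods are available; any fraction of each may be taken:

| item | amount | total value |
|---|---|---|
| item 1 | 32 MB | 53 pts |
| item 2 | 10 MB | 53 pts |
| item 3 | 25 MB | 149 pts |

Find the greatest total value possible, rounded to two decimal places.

89.40

Take in order of value per unit:
- item 3 (149/25 per unit): 15 of 25 → value 15×149/25 = 89.4000, running total 89.40
Total 89.40.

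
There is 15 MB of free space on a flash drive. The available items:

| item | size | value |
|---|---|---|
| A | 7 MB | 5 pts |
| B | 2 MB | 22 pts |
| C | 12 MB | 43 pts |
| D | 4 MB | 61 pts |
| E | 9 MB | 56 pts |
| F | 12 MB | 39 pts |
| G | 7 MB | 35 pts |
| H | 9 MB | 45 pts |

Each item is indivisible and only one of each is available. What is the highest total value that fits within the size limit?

Check high-value combinations within 15 MB:
- B+D+E: size 2+4+9=15, value 22+61+56=139
- B+D+H: size 2+4+9=15, value 22+61+45=128
- B+D+G: size 2+4+7=13, value 22+61+35=118
- D+E: size 4+9=13, value 61+56=117
- D+H: size 4+9=13, value 61+45=106
Best: 139 pts.

139 pts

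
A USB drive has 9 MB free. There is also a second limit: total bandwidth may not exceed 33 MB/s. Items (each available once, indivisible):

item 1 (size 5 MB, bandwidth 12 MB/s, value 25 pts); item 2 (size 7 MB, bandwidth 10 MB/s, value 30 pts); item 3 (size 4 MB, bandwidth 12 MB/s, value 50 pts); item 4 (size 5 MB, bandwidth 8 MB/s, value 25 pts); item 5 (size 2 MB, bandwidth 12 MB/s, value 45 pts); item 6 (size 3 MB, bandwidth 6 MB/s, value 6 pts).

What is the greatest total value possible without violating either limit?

101 pts

Feasible sets respecting both limits:
- item 3+item 5+item 6: size 9, bandwidth 30, value 101
- item 3+item 5: size 6, bandwidth 24, value 95
- item 1+item 3: size 9, bandwidth 24, value 75
- item 3+item 4: size 9, bandwidth 20, value 75
Best: 101 pts.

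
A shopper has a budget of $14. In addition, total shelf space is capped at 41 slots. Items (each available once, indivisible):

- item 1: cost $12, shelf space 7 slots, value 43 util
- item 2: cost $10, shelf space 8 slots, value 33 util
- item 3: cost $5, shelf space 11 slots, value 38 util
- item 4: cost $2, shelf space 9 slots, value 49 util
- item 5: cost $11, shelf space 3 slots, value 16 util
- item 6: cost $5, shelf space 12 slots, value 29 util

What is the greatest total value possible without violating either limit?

116 util

Feasible sets respecting both limits:
- item 3+item 4+item 6: cost 12, shelf space 32, value 116
- item 1+item 4: cost 14, shelf space 16, value 92
- item 3+item 4: cost 7, shelf space 20, value 87
- item 2+item 4: cost 12, shelf space 17, value 82
Best: 116 util.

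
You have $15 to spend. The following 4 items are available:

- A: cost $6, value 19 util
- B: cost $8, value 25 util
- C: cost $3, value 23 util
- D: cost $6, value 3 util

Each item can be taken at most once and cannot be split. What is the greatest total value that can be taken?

This is a 0/1 knapsack; check combinations near the capacity.
- B+C: cost 8+3=11, value 25+23=48
- A+C+D: cost 6+3+6=15, value 19+23+3=45
- A+B: cost 6+8=14, value 19+25=44
Best: 48 util.

48 util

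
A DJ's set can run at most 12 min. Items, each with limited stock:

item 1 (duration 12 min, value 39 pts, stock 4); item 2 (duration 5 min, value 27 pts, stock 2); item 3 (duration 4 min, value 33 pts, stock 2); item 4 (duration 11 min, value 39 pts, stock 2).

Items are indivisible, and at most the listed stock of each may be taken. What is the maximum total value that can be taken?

Top feasible selections:
- 2×item 3: duration 8, value 66
- 1×item 2 + 1×item 3: duration 9, value 60
- 2×item 2: duration 10, value 54
- 1×item 4: duration 11, value 39
Best: 66 pts.

66 pts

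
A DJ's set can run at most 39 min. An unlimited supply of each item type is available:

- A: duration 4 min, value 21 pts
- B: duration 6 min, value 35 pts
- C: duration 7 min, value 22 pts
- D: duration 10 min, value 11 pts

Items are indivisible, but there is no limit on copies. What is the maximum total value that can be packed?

217 pts

Best value-per-unit is B at 35/6; filling with it alone gives 6×35 = 210.
Optimal mix: 2×A + 5×B → duration 38, value 217.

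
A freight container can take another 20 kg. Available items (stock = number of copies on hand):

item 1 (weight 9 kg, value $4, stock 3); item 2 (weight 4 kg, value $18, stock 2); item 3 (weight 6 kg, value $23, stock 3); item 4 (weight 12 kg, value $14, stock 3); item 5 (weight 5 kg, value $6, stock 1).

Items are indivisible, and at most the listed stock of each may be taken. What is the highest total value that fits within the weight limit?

Top feasible selections:
- 2×item 2 + 2×item 3: weight 20, value 82
- 3×item 3: weight 18, value 69
Best: $82.

$82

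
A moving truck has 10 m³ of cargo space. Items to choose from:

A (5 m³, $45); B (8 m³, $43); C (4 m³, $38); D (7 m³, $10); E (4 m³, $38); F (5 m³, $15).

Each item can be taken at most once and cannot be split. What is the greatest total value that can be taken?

Check high-value combinations within 10 m³:
- A+C: volume 5+4=9, value 45+38=83
- A+E: volume 5+4=9, value 45+38=83
- C+E: volume 4+4=8, value 38+38=76
Best: $83.

$83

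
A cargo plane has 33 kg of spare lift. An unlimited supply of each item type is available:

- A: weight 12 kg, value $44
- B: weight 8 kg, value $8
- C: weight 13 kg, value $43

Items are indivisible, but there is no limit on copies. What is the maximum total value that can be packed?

$96

Best value-per-unit is A at 44/12; filling with it alone gives 2×44 = 88.
Optimal mix: 2×A + 1×B → weight 32, value 96.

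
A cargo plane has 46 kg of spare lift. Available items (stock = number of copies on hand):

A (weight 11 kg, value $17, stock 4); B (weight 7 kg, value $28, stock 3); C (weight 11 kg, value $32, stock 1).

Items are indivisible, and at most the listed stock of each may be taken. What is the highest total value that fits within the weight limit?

$133

Best selections within weight 46 and stock limits:
- 1×A + 3×B + 1×C: weight 43, value 133
- 2×A + 3×B: weight 43, value 118
Best: $133.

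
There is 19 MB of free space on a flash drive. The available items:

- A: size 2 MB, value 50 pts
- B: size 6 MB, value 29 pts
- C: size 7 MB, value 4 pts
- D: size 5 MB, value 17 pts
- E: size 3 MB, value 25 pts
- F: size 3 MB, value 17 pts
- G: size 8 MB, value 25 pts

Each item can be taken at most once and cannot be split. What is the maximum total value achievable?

This is a 0/1 knapsack; check combinations near the capacity.
- A+B+D+E+F: size 2+6+5+3+3=19, value 50+29+17+25+17=138
- A+B+E+G: size 2+6+3+8=19, value 50+29+25+25=129
- A+B+E+F: size 2+6+3+3=14, value 50+29+25+17=121
- A+B+D+E: size 2+6+5+3=16, value 50+29+17+25=121
- A+B+F+G: size 2+6+3+8=19, value 50+29+17+25=121
Best: 138 pts.

138 pts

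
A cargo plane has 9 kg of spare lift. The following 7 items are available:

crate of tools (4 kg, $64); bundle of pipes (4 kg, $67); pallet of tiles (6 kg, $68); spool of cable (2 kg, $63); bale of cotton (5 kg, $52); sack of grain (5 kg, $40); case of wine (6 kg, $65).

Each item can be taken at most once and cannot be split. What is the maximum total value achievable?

Check high-value combinations within 9 kg:
- crate of tools+bundle of pipes: weight 4+4=8, value 64+67=131
- pallet of tiles+spool of cable: weight 6+2=8, value 68+63=131
- bundle of pipes+spool of cable: weight 4+2=6, value 67+63=130
- spool of cable+case of wine: weight 2+6=8, value 63+65=128
Best: $131.

$131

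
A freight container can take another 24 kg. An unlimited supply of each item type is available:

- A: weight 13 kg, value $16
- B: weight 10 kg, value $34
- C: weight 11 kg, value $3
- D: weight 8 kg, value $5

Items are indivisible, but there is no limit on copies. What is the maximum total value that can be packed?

$68

Best value-per-unit is B at 34/10, and filling with it alone uses weight 2×10=20. No mix of the others beats 2×34 = 68.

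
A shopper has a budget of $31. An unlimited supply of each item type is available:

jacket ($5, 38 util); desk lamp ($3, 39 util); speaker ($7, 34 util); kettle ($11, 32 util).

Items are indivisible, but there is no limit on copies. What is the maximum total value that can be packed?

Best value-per-unit is desk lamp at 39/3, and filling with it alone uses cost 10×3=30. No mix of the others beats 10×39 = 390.

390 util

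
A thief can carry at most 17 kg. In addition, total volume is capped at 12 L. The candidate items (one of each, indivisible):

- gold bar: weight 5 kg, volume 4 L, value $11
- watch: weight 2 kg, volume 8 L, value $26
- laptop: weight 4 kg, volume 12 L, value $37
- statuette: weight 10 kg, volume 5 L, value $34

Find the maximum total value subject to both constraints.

Feasible sets respecting both limits:
- gold bar+statuette: weight 15, volume 9, value 45
- gold bar+watch: weight 7, volume 12, value 37
- laptop: weight 4, volume 12, value 37
- statuette: weight 10, volume 5, value 34
Best: $45.

$45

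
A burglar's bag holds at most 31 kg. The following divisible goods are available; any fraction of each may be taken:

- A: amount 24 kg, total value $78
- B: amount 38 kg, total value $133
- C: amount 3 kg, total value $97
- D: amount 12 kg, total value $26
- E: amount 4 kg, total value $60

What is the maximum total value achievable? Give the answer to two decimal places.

Take in order of value per unit:
- C (97/3 per unit): all 3 → value 97, running total 97.00
- E (60/4 per unit): all 4 → value 60, running total 157.00
- B (133/38 per unit): 24 of 38 → value 24×133/38 = 84.0000, running total 241.00
Total 241.00.

241.00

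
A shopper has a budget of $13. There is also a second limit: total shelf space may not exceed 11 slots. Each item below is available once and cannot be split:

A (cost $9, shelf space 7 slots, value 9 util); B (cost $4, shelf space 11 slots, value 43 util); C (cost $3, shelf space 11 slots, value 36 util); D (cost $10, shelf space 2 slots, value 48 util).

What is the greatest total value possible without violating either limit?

Feasible sets respecting both limits:
- D: cost 10, shelf space 2, value 48
- B: cost 4, shelf space 11, value 43
- C: cost 3, shelf space 11, value 36
- A: cost 9, shelf space 7, value 9
Best: 48 util.

48 util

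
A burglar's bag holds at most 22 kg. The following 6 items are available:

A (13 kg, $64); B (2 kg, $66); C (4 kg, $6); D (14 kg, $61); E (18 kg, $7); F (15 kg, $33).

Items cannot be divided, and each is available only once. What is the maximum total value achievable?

This is a 0/1 knapsack; check combinations near the capacity.
- A+B+C: weight 13+2+4=19, value 64+66+6=136
- B+C+D: weight 2+4+14=20, value 66+6+61=133
- A+B: weight 13+2=15, value 64+66=130
- B+D: weight 2+14=16, value 66+61=127
Best: $136.

$136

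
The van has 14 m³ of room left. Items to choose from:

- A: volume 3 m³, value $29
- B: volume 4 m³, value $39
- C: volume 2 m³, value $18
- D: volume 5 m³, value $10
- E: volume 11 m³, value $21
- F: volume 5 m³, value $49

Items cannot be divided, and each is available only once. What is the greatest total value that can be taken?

Check high-value combinations within 14 m³:
- A+B+C+F: volume 3+4+2+5=14, value 29+39+18+49=135
- A+B+F: volume 3+4+5=12, value 29+39+49=117
- B+C+F: volume 4+2+5=11, value 39+18+49=106
Best: $135.

$135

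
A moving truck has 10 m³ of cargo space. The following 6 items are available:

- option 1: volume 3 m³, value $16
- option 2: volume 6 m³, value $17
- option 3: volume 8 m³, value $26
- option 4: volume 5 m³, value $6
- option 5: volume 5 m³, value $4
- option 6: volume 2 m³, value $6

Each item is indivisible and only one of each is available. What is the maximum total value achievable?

Check high-value combinations within 10 m³:
- option 1+option 2: volume 3+6=9, value 16+17=33
- option 3+option 6: volume 8+2=10, value 26+6=32
- option 1+option 4+option 6: volume 3+5+2=10, value 16+6+6=28
- option 3: volume 8, value 26
Best: $33.

$33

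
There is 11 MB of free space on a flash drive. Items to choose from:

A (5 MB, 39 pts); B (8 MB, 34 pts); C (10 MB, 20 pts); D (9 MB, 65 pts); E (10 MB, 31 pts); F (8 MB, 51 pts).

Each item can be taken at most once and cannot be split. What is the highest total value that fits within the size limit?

Check high-value combinations within 11 MB:
- D: size 9, value 65
- F: size 8, value 51
- A: size 5, value 39
- B: size 8, value 34
- E: size 10, value 31
Best: 65 pts.

65 pts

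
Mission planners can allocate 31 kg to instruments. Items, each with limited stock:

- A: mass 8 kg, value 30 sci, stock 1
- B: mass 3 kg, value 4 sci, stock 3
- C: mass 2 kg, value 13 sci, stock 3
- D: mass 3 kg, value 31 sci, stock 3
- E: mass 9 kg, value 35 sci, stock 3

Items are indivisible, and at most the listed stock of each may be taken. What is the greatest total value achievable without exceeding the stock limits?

Best selections within mass 31 and stock limits:
- 2×C + 3×D + 2×E: mass 31, value 189
- 1×A + 2×C + 3×D + 1×E: mass 30, value 184
- 1×C + 3×D + 2×E: mass 29, value 176
Best: 189 sci.

189 sci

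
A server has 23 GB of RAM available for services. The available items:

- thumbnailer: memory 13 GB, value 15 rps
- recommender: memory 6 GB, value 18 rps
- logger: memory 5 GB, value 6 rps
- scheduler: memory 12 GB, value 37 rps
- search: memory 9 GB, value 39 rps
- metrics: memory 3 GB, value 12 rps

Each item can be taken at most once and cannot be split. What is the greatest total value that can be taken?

76 rps

Check high-value combinations within 23 GB:
- scheduler+search: memory 12+9=21, value 37+39=76
- recommender+logger+search+metrics: memory 6+5+9+3=23, value 18+6+39+12=75
- recommender+search+metrics: memory 6+9+3=18, value 18+39+12=69
Best: 76 rps.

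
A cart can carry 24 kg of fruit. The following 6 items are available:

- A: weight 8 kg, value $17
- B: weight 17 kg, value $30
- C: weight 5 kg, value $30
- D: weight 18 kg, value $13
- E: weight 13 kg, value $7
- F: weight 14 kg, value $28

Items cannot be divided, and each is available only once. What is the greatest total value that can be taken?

$60

Check high-value combinations within 24 kg:
- B+C: weight 17+5=22, value 30+30=60
- C+F: weight 5+14=19, value 30+28=58
- A+C: weight 8+5=13, value 17+30=47
Best: $60.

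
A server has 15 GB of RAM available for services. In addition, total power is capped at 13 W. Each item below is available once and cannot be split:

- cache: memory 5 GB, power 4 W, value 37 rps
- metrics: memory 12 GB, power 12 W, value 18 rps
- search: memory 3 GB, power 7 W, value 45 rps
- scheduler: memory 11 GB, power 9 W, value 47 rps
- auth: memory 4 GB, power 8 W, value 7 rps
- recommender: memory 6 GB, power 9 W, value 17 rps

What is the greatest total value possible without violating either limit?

Feasible sets respecting both limits:
- cache+search: memory 8, power 11, value 82
- cache+recommender: memory 11, power 13, value 54
- scheduler: memory 11, power 9, value 47
- search: memory 3, power 7, value 45
Best: 82 rps.

82 rps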